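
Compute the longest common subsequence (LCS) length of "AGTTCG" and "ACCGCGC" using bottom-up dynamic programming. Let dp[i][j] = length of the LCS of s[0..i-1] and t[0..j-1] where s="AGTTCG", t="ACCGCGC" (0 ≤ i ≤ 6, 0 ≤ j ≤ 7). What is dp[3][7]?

   ''  A  C  C  G  C  G  C
''  0  0  0  0  0  0  0  0
 A  0  1  1  1  1  1  1  1
 G  0  1  1  1  2  2  2  2
 T  0  1  1  1  2  2  2  2
 T  0  1  1  1  2  2  2  2
 C  0  1  2  2  2  3  3  3
 G  0  1  2  2  3  3  4  4

2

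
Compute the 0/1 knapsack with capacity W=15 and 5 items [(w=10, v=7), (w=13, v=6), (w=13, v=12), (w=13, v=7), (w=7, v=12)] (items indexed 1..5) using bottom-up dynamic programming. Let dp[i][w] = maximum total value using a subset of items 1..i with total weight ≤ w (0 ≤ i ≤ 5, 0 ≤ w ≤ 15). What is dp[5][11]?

i\w   0   1   2   3   4   5   6   7   8   9  10  11  12  13  14  15
  0   0   0   0   0   0   0   0   0   0   0   0   0   0   0   0   0
  1   0   0   0   0   0   0   0   0   0   0   7   7   7   7   7   7
  2   0   0   0   0   0   0   0   0   0   0   7   7   7   7   7   7
  3   0   0   0   0   0   0   0   0   0   0   7   7   7  12  12  12
  4   0   0   0   0   0   0   0   0   0   0   7   7   7  12  12  12
  5   0   0   0   0   0   0   0  12  12  12  12  12  12  12  12  12

12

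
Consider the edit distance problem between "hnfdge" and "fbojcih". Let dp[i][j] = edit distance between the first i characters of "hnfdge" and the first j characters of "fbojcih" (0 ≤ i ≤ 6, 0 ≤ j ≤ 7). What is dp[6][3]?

5

   ''  f  b  o  j  c  i  h
''  0  1  2  3  4  5  6  7
 h  1  1  2  3  4  5  6  6
 n  2  2  2  3  4  5  6  7
 f  3  2  3  3  4  5  6  7
 d  4  3  3  4  4  5  6  7
 g  5  4  4  4  5  5  6  7
 e  6  5  5  5  5  6  6  7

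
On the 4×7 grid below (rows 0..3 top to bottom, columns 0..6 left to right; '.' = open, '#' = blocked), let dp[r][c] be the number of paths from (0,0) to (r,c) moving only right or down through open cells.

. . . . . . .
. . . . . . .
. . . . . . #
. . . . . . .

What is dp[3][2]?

10

r\c   0   1   2   3   4   5   6
  0   1   1   1   1   1   1   1
  1   1   2   3   4   5   6   7
  2   1   3   6  10  15  21   0
  3   1   4  10  20  35  56  56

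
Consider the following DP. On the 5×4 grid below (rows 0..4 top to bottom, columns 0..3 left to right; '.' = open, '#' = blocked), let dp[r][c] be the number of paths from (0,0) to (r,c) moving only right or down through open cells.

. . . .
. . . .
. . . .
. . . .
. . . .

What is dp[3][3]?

r\c   0   1   2   3
  0   1   1   1   1
  1   1   2   3   4
  2   1   3   6  10
  3   1   4  10  20
  4   1   5  15  35

20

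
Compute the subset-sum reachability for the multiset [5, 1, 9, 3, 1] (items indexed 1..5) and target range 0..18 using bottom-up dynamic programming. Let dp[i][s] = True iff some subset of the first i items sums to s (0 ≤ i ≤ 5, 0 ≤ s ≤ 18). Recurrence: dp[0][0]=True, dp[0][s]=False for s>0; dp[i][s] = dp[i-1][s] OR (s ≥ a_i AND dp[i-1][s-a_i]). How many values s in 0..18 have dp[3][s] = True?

8

i\s   0   1   2   3   4   5   6   7   8   9  10  11  12  13  14  15  16  17  18
  0   T   F   F   F   F   F   F   F   F   F   F   F   F   F   F   F   F   F   F
  1   T   F   F   F   F   T   F   F   F   F   F   F   F   F   F   F   F   F   F
  2   T   T   F   F   F   T   T   F   F   F   F   F   F   F   F   F   F   F   F
  3   T   T   F   F   F   T   T   F   F   T   T   F   F   F   T   T   F   F   F
  4   T   T   F   T   T   T   T   F   T   T   T   F   T   T   T   T   F   T   T
  5   T   T   T   T   T   T   T   T   T   T   T   T   T   T   T   T   T   T   T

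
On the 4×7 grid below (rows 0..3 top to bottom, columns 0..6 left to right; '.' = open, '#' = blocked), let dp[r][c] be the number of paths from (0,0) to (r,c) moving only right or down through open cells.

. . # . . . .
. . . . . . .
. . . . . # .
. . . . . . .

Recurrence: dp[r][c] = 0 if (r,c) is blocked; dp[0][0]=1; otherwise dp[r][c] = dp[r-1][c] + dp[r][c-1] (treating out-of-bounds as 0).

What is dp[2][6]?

2

r\c   0   1   2   3   4   5   6
  0   1   1   0   0   0   0   0
  1   1   2   2   2   2   2   2
  2   1   3   5   7   9   0   2
  3   1   4   9  16  25  25  27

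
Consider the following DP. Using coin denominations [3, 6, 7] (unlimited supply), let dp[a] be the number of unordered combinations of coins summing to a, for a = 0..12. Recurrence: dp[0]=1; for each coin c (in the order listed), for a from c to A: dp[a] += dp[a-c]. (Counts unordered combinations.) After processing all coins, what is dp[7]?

1

after  coin     0     1     2     3     4     5     6     7     8     9    10    11    12
          3     1     0     0     1     0     0     1     0     0     1     0     0     1
          6     1     0     0     1     0     0     2     0     0     2     0     0     3
          7     1     0     0     1     0     0     2     1     0     2     1     0     3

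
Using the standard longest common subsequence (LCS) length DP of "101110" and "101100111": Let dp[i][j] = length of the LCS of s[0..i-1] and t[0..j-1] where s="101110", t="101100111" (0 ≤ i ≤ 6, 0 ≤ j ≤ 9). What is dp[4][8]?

   ''  1  0  1  1  0  0  1  1  1
''  0  0  0  0  0  0  0  0  0  0
 1  0  1  1  1  1  1  1  1  1  1
 0  0  1  2  2  2  2  2  2  2  2
 1  0  1  2  3  3  3  3  3  3  3
 1  0  1  2  3  4  4  4  4  4  4
 1  0  1  2  3  4  4  4  5  5  5
 0  0  1  2  3  4  5  5  5  5  5

4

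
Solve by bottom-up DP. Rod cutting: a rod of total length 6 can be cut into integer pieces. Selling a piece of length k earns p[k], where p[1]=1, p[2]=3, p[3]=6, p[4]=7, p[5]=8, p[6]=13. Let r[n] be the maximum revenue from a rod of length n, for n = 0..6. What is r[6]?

   n    0    1    2    3    4    5    6
r[n]    0    1    3    6    7    9   13

13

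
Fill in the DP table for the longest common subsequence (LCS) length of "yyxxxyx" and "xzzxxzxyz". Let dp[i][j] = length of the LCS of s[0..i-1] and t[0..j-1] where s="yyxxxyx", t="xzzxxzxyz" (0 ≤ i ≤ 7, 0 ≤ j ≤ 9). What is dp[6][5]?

3

   ''  x  z  z  x  x  z  x  y  z
''  0  0  0  0  0  0  0  0  0  0
 y  0  0  0  0  0  0  0  0  1  1
 y  0  0  0  0  0  0  0  0  1  1
 x  0  1  1  1  1  1  1  1  1  1
 x  0  1  1  1  2  2  2  2  2  2
 x  0  1  1  1  2  3  3  3  3  3
 y  0  1  1  1  2  3  3  3  4  4
 x  0  1  1  1  2  3  3  4  4  4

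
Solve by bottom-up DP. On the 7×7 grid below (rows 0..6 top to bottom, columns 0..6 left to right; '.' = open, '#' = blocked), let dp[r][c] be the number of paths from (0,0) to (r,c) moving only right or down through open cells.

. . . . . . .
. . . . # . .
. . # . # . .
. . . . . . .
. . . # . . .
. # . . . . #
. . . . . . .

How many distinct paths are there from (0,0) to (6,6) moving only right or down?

70

r\c   0   1   2   3   4   5   6
  0   1   1   1   1   1   1   1
  1   1   2   3   4   0   1   2
  2   1   3   0   4   0   1   3
  3   1   4   4   8   8   9  12
  4   1   5   9   0   8  17  29
  5   1   0   9   9  17  34   0
  6   1   1  10  19  36  70  70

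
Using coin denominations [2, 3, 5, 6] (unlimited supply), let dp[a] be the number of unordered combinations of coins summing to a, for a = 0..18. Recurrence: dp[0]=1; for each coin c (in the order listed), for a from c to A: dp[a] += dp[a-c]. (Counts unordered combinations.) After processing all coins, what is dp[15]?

after  coin     0     1     2     3     4     5     6     7     8     9    10    11    12    13    14    15    16    17    18
          2     1     0     1     0     1     0     1     0     1     0     1     0     1     0     1     0     1     0     1
          3     1     0     1     1     1     1     2     1     2     2     2     2     3     2     3     3     3     3     4
          5     1     0     1     1     1     2     2     2     3     3     4     4     5     5     6     7     7     8     9
          6     1     0     1     1     1     2     3     2     4     4     5     6     8     7    10    11    12    14    17

11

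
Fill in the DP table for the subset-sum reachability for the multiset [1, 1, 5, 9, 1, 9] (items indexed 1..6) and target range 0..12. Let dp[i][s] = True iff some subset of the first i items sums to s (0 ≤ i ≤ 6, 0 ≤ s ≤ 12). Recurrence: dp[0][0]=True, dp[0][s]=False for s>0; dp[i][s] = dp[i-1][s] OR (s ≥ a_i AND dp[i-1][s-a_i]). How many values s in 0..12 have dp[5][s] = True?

12

i\s   0   1   2   3   4   5   6   7   8   9  10  11  12
  0   T   F   F   F   F   F   F   F   F   F   F   F   F
  1   T   T   F   F   F   F   F   F   F   F   F   F   F
  2   T   T   T   F   F   F   F   F   F   F   F   F   F
  3   T   T   T   F   F   T   T   T   F   F   F   F   F
  4   T   T   T   F   F   T   T   T   F   T   T   T   F
  5   T   T   T   T   F   T   T   T   T   T   T   T   T
  6   T   T   T   T   F   T   T   T   T   T   T   T   T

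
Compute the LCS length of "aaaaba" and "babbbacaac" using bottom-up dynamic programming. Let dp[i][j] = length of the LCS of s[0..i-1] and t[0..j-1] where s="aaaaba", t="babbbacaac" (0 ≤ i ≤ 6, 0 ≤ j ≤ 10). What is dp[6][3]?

2

   ''  b  a  b  b  b  a  c  a  a  c
''  0  0  0  0  0  0  0  0  0  0  0
 a  0  0  1  1  1  1  1  1  1  1  1
 a  0  0  1  1  1  1  2  2  2  2  2
 a  0  0  1  1  1  1  2  2  3  3  3
 a  0  0  1  1  1  1  2  2  3  4  4
 b  0  1  1  2  2  2  2  2  3  4  4
 a  0  1  2  2  2  2  3  3  3  4  4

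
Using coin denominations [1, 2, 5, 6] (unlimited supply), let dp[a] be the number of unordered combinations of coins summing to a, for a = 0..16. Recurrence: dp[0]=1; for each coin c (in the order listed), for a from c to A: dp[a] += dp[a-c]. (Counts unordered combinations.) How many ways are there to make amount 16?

33

after  coin     0     1     2     3     4     5     6     7     8     9    10    11    12    13    14    15    16
          1     1     1     1     1     1     1     1     1     1     1     1     1     1     1     1     1     1
          2     1     1     2     2     3     3     4     4     5     5     6     6     7     7     8     8     9
          5     1     1     2     2     3     4     5     6     7     8    10    11    13    14    16    18    20
          6     1     1     2     2     3     4     6     7     9    10    13    15    19    21    25    28    33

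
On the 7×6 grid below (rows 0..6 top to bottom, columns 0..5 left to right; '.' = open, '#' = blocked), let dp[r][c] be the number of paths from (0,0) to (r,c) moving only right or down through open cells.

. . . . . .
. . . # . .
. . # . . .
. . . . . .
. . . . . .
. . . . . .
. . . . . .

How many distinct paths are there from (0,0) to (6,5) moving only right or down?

168

r\c   0   1   2   3   4   5
  0   1   1   1   1   1   1
  1   1   2   3   0   1   2
  2   1   3   0   0   1   3
  3   1   4   4   4   5   8
  4   1   5   9  13  18  26
  5   1   6  15  28  46  72
  6   1   7  22  50  96 168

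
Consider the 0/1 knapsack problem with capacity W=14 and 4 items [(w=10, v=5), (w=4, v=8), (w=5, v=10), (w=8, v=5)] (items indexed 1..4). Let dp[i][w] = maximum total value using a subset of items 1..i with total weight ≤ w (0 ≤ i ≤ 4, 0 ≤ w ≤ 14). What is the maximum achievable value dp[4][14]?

i\w   0   1   2   3   4   5   6   7   8   9  10  11  12  13  14
  0   0   0   0   0   0   0   0   0   0   0   0   0   0   0   0
  1   0   0   0   0   0   0   0   0   0   0   5   5   5   5   5
  2   0   0   0   0   8   8   8   8   8   8   8   8   8   8  13
  3   0   0   0   0   8  10  10  10  10  18  18  18  18  18  18
  4   0   0   0   0   8  10  10  10  10  18  18  18  18  18  18

18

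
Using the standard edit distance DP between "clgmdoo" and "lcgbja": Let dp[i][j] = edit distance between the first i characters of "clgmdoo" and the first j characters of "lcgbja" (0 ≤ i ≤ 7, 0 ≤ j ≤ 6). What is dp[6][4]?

   ''  l  c  g  b  j  a
''  0  1  2  3  4  5  6
 c  1  1  1  2  3  4  5
 l  2  1  2  2  3  4  5
 g  3  2  2  2  3  4  5
 m  4  3  3  3  3  4  5
 d  5  4  4  4  4  4  5
 o  6  5  5  5  5  5  5
 o  7  6  6  6  6  6  6

5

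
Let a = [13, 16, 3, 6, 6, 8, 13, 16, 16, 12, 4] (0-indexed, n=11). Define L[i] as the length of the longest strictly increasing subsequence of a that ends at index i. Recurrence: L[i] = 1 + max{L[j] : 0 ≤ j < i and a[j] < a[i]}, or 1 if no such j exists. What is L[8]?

   i    0    1    2    3    4    5    6    7    8    9   10
a[i]   13   16    3    6    6    8   13   16   16   12    4
L[i]    1    2    1    2    2    3    4    5    5    4    2

5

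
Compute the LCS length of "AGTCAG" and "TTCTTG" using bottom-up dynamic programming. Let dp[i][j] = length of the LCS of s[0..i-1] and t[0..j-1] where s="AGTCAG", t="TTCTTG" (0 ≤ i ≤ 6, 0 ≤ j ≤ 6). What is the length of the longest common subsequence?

3

   ''  T  T  C  T  T  G
''  0  0  0  0  0  0  0
 A  0  0  0  0  0  0  0
 G  0  0  0  0  0  0  1
 T  0  1  1  1  1  1  1
 C  0  1  1  2  2  2  2
 A  0  1  1  2  2  2  2
 G  0  1  1  2  2  2  3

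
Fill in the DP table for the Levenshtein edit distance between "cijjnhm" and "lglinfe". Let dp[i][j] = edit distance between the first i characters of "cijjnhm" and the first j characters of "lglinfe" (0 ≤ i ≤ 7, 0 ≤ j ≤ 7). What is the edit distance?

   ''  l  g  l  i  n  f  e
''  0  1  2  3  4  5  6  7
 c  1  1  2  3  4  5  6  7
 i  2  2  2  3  3  4  5  6
 j  3  3  3  3  4  4  5  6
 j  4  4  4  4  4  5  5  6
 n  5  5  5  5  5  4  5  6
 h  6  6  6  6  6  5  5  6
 m  7  7  7  7  7  6  6  6

6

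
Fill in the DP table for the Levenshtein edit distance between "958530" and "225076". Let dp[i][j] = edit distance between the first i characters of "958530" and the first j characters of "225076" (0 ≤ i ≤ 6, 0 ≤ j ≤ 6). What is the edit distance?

   ''  2  2  5  0  7  6
''  0  1  2  3  4  5  6
 9  1  1  2  3  4  5  6
 5  2  2  2  2  3  4  5
 8  3  3  3  3  3  4  5
 5  4  4  4  3  4  4  5
 3  5  5  5  4  4  5  5
 0  6  6  6  5  4  5  6

6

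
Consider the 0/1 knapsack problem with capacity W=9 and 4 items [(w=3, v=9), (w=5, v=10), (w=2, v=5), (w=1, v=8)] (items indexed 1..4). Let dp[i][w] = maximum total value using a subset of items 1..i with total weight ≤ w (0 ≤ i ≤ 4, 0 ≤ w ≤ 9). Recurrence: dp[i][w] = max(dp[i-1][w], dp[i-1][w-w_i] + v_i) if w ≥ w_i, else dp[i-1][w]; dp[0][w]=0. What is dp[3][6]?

i\w   0   1   2   3   4   5   6   7   8   9
  0   0   0   0   0   0   0   0   0   0   0
  1   0   0   0   9   9   9   9   9   9   9
  2   0   0   0   9   9  10  10  10  19  19
  3   0   0   5   9   9  14  14  15  19  19
  4   0   8   8  13  17  17  22  22  23  27

14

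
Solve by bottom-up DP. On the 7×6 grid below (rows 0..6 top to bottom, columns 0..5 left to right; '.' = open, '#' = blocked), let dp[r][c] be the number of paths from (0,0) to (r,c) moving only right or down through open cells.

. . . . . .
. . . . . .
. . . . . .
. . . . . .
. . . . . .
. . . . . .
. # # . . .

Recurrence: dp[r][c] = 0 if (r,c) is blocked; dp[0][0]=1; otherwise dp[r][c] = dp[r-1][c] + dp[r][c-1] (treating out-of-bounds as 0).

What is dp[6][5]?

434

r\c   0   1   2   3   4   5
  0   1   1   1   1   1   1
  1   1   2   3   4   5   6
  2   1   3   6  10  15  21
  3   1   4  10  20  35  56
  4   1   5  15  35  70 126
  5   1   6  21  56 126 252
  6   1   0   0  56 182 434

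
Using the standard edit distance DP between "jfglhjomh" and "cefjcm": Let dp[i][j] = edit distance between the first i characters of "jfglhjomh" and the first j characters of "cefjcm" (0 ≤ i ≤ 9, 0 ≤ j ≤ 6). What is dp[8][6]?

   ''  c  e  f  j  c  m
''  0  1  2  3  4  5  6
 j  1  1  2  3  3  4  5
 f  2  2  2  2  3  4  5
 g  3  3  3  3  3  4  5
 l  4  4  4  4  4  4  5
 h  5  5  5  5  5  5  5
 j  6  6  6  6  5  6  6
 o  7  7  7  7  6  6  7
 m  8  8  8  8  7  7  6
 h  9  9  9  9  8  8  7

6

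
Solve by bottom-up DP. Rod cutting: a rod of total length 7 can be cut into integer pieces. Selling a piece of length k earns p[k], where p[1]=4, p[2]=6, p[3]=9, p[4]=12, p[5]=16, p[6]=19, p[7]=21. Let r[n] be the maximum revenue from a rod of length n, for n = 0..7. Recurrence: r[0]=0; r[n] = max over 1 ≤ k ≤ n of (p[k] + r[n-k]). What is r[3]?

   n    0    1    2    3    4    5    6    7
r[n]    0    4    8   12   16   20   24   28

12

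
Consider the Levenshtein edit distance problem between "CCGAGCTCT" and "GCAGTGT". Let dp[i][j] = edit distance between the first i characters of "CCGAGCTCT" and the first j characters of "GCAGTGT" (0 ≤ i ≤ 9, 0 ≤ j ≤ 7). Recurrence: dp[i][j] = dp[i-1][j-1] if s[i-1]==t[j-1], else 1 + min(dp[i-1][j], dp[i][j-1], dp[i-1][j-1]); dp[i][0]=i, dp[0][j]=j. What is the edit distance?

4

   ''  G  C  A  G  T  G  T
''  0  1  2  3  4  5  6  7
 C  1  1  1  2  3  4  5  6
 C  2  2  1  2  3  4  5  6
 G  3  2  2  2  2  3  4  5
 A  4  3  3  2  3  3  4  5
 G  5  4  4  3  2  3  3  4
 C  6  5  4  4  3  3  4  4
 T  7  6  5  5  4  3  4  4
 C  8  7  6  6  5  4  4  5
 T  9  8  7  7  6  5  5  4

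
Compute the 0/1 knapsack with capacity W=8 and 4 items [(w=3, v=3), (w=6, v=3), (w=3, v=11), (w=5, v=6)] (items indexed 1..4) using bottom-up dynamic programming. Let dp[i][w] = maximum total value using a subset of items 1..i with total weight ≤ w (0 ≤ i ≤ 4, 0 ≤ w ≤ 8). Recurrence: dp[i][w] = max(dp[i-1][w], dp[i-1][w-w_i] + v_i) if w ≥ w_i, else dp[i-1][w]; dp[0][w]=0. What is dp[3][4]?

11

i\w   0   1   2   3   4   5   6   7   8
  0   0   0   0   0   0   0   0   0   0
  1   0   0   0   3   3   3   3   3   3
  2   0   0   0   3   3   3   3   3   3
  3   0   0   0  11  11  11  14  14  14
  4   0   0   0  11  11  11  14  14  17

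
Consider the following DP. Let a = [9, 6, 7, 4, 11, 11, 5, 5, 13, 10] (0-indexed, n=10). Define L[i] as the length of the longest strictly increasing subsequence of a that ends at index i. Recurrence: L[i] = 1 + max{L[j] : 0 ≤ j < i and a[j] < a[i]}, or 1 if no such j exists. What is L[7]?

   i    0    1    2    3    4    5    6    7    8    9
a[i]    9    6    7    4   11   11    5    5   13   10
L[i]    1    1    2    1    3    3    2    2    4    3

2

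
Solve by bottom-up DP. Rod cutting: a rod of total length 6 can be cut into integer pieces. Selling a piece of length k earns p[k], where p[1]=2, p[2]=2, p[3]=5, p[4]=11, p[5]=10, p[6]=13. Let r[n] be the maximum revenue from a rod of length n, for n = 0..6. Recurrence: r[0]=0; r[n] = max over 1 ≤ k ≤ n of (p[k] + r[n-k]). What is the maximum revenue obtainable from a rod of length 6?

   n    0    1    2    3    4    5    6
r[n]    0    2    4    6   11   13   15

15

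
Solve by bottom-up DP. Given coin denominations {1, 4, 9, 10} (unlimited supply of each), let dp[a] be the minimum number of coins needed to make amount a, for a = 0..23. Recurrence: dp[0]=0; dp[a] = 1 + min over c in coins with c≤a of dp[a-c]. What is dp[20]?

2

 a  0  1  2  3  4  5  6  7  8  9 10 11 12 13 14 15 16 17 18 19 20 21 22 23
dp  0  1  2  3  1  2  3  4  2  1  1  2  3  2  2  3  4  3  2  2  2  3  3  3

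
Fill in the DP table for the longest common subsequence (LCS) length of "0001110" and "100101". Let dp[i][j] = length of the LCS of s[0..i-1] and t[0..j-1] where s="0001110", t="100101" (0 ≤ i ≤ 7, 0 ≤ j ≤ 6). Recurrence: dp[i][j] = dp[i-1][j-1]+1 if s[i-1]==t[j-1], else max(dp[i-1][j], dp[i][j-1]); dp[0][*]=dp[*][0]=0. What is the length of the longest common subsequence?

4

   ''  1  0  0  1  0  1
''  0  0  0  0  0  0  0
 0  0  0  1  1  1  1  1
 0  0  0  1  2  2  2  2
 0  0  0  1  2  2  3  3
 1  0  1  1  2  3  3  4
 1  0  1  1  2  3  3  4
 1  0  1  1  2  3  3  4
 0  0  1  2  2  3  4  4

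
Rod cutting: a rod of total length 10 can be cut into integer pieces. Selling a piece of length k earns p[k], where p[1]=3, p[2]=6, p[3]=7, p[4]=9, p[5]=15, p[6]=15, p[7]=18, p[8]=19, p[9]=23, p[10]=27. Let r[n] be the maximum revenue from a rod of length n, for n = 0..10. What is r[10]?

30

   n    0    1    2    3    4    5    6    7    8    9   10
r[n]    0    3    6    9   12   15   18   21   24   27   30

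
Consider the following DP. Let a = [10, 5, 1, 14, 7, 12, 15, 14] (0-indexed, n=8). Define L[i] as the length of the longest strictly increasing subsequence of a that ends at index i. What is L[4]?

   i    0    1    2    3    4    5    6    7
a[i]   10    5    1   14    7   12   15   14
L[i]    1    1    1    2    2    3    4    4

2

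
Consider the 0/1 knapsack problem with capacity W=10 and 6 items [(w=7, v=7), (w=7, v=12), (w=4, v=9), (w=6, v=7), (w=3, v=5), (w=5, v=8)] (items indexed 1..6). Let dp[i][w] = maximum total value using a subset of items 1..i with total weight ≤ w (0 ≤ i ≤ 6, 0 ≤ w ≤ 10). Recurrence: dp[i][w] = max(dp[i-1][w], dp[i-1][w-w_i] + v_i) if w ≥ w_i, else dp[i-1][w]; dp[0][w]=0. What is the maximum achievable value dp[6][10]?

17

i\w   0   1   2   3   4   5   6   7   8   9  10
  0   0   0   0   0   0   0   0   0   0   0   0
  1   0   0   0   0   0   0   0   7   7   7   7
  2   0   0   0   0   0   0   0  12  12  12  12
  3   0   0   0   0   9   9   9  12  12  12  12
  4   0   0   0   0   9   9   9  12  12  12  16
  5   0   0   0   5   9   9   9  14  14  14  17
  6   0   0   0   5   9   9   9  14  14  17  17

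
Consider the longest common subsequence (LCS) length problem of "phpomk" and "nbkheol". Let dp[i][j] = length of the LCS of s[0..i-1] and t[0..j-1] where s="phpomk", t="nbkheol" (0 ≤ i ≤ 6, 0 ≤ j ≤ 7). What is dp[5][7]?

2

   ''  n  b  k  h  e  o  l
''  0  0  0  0  0  0  0  0
 p  0  0  0  0  0  0  0  0
 h  0  0  0  0  1  1  1  1
 p  0  0  0  0  1  1  1  1
 o  0  0  0  0  1  1  2  2
 m  0  0  0  0  1  1  2  2
 k  0  0  0  1  1  1  2  2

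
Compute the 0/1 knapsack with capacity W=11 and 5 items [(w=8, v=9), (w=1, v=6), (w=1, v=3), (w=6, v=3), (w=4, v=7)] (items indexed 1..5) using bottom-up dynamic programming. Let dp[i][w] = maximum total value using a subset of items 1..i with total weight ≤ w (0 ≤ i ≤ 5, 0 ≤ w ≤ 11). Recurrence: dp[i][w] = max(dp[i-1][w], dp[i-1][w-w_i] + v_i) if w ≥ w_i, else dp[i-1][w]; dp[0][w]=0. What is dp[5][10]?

18

i\w   0   1   2   3   4   5   6   7   8   9  10  11
  0   0   0   0   0   0   0   0   0   0   0   0   0
  1   0   0   0   0   0   0   0   0   9   9   9   9
  2   0   6   6   6   6   6   6   6   9  15  15  15
  3   0   6   9   9   9   9   9   9   9  15  18  18
  4   0   6   9   9   9   9   9   9  12  15  18  18
  5   0   6   9   9   9  13  16  16  16  16  18  18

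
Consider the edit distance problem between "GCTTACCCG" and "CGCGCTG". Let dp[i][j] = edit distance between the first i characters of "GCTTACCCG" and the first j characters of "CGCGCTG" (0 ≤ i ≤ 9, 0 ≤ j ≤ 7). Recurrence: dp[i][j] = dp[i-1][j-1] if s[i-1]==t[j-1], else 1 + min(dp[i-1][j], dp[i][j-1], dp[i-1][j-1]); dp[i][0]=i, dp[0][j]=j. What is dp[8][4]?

6

   ''  C  G  C  G  C  T  G
''  0  1  2  3  4  5  6  7
 G  1  1  1  2  3  4  5  6
 C  2  1  2  1  2  3  4  5
 T  3  2  2  2  2  3  3  4
 T  4  3  3  3  3  3  3  4
 A  5  4  4  4  4  4  4  4
 C  6  5  5  4  5  4  5  5
 C  7  6  6  5  5  5  5  6
 C  8  7  7  6  6  5  6  6
 G  9  8  7  7  6  6  6  6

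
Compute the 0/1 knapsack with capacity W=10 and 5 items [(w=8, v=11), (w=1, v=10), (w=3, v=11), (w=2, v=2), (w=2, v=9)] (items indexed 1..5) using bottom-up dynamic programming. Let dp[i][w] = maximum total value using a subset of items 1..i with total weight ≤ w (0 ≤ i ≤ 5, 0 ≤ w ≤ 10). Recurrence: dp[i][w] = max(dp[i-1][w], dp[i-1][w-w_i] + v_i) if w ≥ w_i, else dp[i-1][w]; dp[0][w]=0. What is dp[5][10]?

i\w   0   1   2   3   4   5   6   7   8   9  10
  0   0   0   0   0   0   0   0   0   0   0   0
  1   0   0   0   0   0   0   0   0  11  11  11
  2   0  10  10  10  10  10  10  10  11  21  21
  3   0  10  10  11  21  21  21  21  21  21  21
  4   0  10  10  12  21  21  23  23  23  23  23
  5   0  10  10  19  21  21  30  30  32  32  32

32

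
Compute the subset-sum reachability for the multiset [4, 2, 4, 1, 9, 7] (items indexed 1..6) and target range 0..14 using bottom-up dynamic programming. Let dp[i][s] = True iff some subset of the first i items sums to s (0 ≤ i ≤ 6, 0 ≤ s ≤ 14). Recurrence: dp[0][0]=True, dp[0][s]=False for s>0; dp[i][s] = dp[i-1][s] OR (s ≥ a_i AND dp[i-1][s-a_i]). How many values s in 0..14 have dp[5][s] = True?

i\s   0   1   2   3   4   5   6   7   8   9  10  11  12  13  14
  0   T   F   F   F   F   F   F   F   F   F   F   F   F   F   F
  1   T   F   F   F   T   F   F   F   F   F   F   F   F   F   F
  2   T   F   T   F   T   F   T   F   F   F   F   F   F   F   F
  3   T   F   T   F   T   F   T   F   T   F   T   F   F   F   F
  4   T   T   T   T   T   T   T   T   T   T   T   T   F   F   F
  5   T   T   T   T   T   T   T   T   T   T   T   T   T   T   T
  6   T   T   T   T   T   T   T   T   T   T   T   T   T   T   T

15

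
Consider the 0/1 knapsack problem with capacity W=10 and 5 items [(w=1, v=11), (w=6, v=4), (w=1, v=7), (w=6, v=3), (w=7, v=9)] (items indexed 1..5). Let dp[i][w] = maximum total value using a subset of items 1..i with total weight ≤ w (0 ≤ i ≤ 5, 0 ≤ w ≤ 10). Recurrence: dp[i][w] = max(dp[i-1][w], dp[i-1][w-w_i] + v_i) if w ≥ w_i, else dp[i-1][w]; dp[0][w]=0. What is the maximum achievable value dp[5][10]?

i\w   0   1   2   3   4   5   6   7   8   9  10
  0   0   0   0   0   0   0   0   0   0   0   0
  1   0  11  11  11  11  11  11  11  11  11  11
  2   0  11  11  11  11  11  11  15  15  15  15
  3   0  11  18  18  18  18  18  18  22  22  22
  4   0  11  18  18  18  18  18  18  22  22  22
  5   0  11  18  18  18  18  18  18  22  27  27

27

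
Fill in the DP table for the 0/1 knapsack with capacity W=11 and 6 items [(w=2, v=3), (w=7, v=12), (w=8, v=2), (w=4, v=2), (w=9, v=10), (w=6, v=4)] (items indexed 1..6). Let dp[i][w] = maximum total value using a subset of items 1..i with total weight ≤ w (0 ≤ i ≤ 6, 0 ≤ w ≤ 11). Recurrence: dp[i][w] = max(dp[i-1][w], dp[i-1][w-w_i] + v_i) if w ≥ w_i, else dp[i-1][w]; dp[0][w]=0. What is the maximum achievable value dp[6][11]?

i\w   0   1   2   3   4   5   6   7   8   9  10  11
  0   0   0   0   0   0   0   0   0   0   0   0   0
  1   0   0   3   3   3   3   3   3   3   3   3   3
  2   0   0   3   3   3   3   3  12  12  15  15  15
  3   0   0   3   3   3   3   3  12  12  15  15  15
  4   0   0   3   3   3   3   5  12  12  15  15  15
  5   0   0   3   3   3   3   5  12  12  15  15  15
  6   0   0   3   3   3   3   5  12  12  15  15  15

15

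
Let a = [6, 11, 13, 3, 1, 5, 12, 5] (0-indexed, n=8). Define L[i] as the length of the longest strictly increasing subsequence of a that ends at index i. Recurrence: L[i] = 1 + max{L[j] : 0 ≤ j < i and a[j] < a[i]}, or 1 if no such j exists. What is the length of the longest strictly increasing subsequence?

   i    0    1    2    3    4    5    6    7
a[i]    6   11   13    3    1    5   12    5
L[i]    1    2    3    1    1    2    3    2

3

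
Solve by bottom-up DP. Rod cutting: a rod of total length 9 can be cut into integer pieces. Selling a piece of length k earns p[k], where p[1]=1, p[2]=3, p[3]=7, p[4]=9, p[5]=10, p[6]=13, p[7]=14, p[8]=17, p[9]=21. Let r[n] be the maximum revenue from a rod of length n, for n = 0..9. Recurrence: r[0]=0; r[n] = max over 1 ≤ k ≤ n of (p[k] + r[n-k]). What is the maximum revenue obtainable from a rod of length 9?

   n    0    1    2    3    4    5    6    7    8    9
r[n]    0    1    3    7    9   10   14   16   18   21

21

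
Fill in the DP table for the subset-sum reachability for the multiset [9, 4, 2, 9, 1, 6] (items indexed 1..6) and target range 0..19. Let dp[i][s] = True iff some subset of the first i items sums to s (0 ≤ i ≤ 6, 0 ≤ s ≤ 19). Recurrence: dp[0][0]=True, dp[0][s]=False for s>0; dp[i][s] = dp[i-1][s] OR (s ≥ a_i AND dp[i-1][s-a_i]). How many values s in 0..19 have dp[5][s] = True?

i\s   0   1   2   3   4   5   6   7   8   9  10  11  12  13  14  15  16  17  18  19
  0   T   F   F   F   F   F   F   F   F   F   F   F   F   F   F   F   F   F   F   F
  1   T   F   F   F   F   F   F   F   F   T   F   F   F   F   F   F   F   F   F   F
  2   T   F   F   F   T   F   F   F   F   T   F   F   F   T   F   F   F   F   F   F
  3   T   F   T   F   T   F   T   F   F   T   F   T   F   T   F   T   F   F   F   F
  4   T   F   T   F   T   F   T   F   F   T   F   T   F   T   F   T   F   F   T   F
  5   T   T   T   T   T   T   T   T   F   T   T   T   T   T   T   T   T   F   T   T
  6   T   T   T   T   T   T   T   T   T   T   T   T   T   T   T   T   T   T   T   T

18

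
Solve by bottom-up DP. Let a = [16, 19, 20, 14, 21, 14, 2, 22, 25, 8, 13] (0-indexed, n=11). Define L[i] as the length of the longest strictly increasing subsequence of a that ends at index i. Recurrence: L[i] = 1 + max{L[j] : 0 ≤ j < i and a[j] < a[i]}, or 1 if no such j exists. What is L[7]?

5

   i    0    1    2    3    4    5    6    7    8    9   10
a[i]   16   19   20   14   21   14    2   22   25    8   13
L[i]    1    2    3    1    4    1    1    5    6    2    3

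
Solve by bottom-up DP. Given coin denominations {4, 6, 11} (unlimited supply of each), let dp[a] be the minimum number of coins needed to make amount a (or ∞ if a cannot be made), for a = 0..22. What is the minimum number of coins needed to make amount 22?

2

 a  0  1  2  3  4  5  6  7  8  9 10 11 12 13 14 15 16 17 18 19 20 21 22
dp  0  -  -  -  1  -  1  -  2  -  2  1  2  -  3  2  3  2  3  3  4  3  2
(- denotes ∞ / unreachable)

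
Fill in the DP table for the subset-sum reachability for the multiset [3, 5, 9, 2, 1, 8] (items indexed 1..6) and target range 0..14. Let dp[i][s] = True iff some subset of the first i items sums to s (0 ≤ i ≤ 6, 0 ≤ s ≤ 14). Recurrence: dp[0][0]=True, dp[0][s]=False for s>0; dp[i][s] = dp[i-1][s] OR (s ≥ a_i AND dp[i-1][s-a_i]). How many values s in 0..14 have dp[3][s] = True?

i\s   0   1   2   3   4   5   6   7   8   9  10  11  12  13  14
  0   T   F   F   F   F   F   F   F   F   F   F   F   F   F   F
  1   T   F   F   T   F   F   F   F   F   F   F   F   F   F   F
  2   T   F   F   T   F   T   F   F   T   F   F   F   F   F   F
  3   T   F   F   T   F   T   F   F   T   T   F   F   T   F   T
  4   T   F   T   T   F   T   F   T   T   T   T   T   T   F   T
  5   T   T   T   T   T   T   T   T   T   T   T   T   T   T   T
  6   T   T   T   T   T   T   T   T   T   T   T   T   T   T   T

7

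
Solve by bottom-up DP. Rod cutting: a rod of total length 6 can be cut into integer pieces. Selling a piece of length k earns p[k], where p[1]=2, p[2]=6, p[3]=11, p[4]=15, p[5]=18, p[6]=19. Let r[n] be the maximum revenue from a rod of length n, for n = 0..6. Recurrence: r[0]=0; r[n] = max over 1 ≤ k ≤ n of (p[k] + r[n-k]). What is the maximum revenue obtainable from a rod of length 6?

22

   n    0    1    2    3    4    5    6
r[n]    0    2    6   11   15   18   22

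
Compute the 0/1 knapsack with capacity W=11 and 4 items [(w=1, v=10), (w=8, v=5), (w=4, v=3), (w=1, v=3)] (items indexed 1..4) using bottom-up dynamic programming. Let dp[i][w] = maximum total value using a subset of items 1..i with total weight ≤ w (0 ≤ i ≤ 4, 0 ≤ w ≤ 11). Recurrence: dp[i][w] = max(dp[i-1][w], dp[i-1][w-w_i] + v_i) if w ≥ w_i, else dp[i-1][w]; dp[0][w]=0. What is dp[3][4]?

i\w   0   1   2   3   4   5   6   7   8   9  10  11
  0   0   0   0   0   0   0   0   0   0   0   0   0
  1   0  10  10  10  10  10  10  10  10  10  10  10
  2   0  10  10  10  10  10  10  10  10  15  15  15
  3   0  10  10  10  10  13  13  13  13  15  15  15
  4   0  10  13  13  13  13  16  16  16  16  18  18

10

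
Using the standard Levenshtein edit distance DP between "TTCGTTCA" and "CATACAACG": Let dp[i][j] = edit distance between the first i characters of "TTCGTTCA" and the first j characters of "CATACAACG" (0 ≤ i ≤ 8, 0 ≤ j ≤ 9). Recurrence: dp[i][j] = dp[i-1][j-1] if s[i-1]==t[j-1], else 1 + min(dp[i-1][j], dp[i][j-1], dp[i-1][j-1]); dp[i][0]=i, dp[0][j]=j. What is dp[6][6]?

6

   ''  C  A  T  A  C  A  A  C  G
''  0  1  2  3  4  5  6  7  8  9
 T  1  1  2  2  3  4  5  6  7  8
 T  2  2  2  2  3  4  5  6  7  8
 C  3  2  3  3  3  3  4  5  6  7
 G  4  3  3  4  4  4  4  5  6  6
 T  5  4  4  3  4  5  5  5  6  7
 T  6  5  5  4  4  5  6  6  6  7
 C  7  6  6  5  5  4  5  6  6  7
 A  8  7  6  6  5  5  4  5  6  7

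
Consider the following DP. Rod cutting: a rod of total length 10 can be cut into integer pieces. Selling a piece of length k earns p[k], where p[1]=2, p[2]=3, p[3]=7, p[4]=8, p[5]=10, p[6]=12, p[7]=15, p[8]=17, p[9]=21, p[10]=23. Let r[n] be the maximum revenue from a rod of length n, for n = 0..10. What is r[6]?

   n    0    1    2    3    4    5    6    7    8    9   10
r[n]    0    2    4    7    9   11   14   16   18   21   23

14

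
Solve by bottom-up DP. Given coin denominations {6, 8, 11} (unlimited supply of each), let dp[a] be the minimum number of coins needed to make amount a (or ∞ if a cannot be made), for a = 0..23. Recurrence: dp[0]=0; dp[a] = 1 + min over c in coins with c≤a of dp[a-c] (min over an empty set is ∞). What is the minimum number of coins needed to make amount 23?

 a  0  1  2  3  4  5  6  7  8  9 10 11 12 13 14 15 16 17 18 19 20 21 22 23
dp  0  -  -  -  -  -  1  -  1  -  -  1  2  -  2  -  2  2  3  2  3  -  2  3
(- denotes ∞ / unreachable)

3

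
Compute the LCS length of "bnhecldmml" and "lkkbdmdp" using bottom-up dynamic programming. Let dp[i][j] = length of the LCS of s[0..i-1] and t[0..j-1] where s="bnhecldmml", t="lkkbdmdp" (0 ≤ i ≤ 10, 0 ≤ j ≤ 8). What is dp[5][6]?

1

   ''  l  k  k  b  d  m  d  p
''  0  0  0  0  0  0  0  0  0
 b  0  0  0  0  1  1  1  1  1
 n  0  0  0  0  1  1  1  1  1
 h  0  0  0  0  1  1  1  1  1
 e  0  0  0  0  1  1  1  1  1
 c  0  0  0  0  1  1  1  1  1
 l  0  1  1  1  1  1  1  1  1
 d  0  1  1  1  1  2  2  2  2
 m  0  1  1  1  1  2  3  3  3
 m  0  1  1  1  1  2  3  3  3
 l  0  1  1  1  1  2  3  3  3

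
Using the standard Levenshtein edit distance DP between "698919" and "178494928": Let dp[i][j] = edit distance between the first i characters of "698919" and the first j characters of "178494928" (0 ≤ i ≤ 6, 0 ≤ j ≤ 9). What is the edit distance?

   ''  1  7  8  4  9  4  9  2  8
''  0  1  2  3  4  5  6  7  8  9
 6  1  1  2  3  4  5  6  7  8  9
 9  2  2  2  3  4  4  5  6  7  8
 8  3  3  3  2  3  4  5  6  7  7
 9  4  4  4  3  3  3  4  5  6  7
 1  5  4  5  4  4  4  4  5  6  7
 9  6  5  5  5  5  4  5  4  5  6

6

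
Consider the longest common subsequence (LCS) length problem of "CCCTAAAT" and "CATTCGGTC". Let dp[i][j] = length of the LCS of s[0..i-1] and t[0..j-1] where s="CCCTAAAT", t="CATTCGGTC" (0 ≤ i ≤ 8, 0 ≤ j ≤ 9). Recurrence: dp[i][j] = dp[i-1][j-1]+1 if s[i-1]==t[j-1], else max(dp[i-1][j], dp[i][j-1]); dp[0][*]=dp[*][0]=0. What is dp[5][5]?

2

   ''  C  A  T  T  C  G  G  T  C
''  0  0  0  0  0  0  0  0  0  0
 C  0  1  1  1  1  1  1  1  1  1
 C  0  1  1  1  1  2  2  2  2  2
 C  0  1  1  1  1  2  2  2  2  3
 T  0  1  1  2  2  2  2  2  3  3
 A  0  1  2  2  2  2  2  2  3  3
 A  0  1  2  2  2  2  2  2  3  3
 A  0  1  2  2  2  2  2  2  3  3
 T  0  1  2  3  3  3  3  3  3  3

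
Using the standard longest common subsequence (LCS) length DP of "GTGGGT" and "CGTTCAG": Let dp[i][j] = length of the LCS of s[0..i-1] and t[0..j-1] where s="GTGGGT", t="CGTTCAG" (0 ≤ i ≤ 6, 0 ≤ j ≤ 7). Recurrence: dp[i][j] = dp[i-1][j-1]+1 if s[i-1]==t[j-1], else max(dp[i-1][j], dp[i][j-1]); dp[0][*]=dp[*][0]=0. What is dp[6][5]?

   ''  C  G  T  T  C  A  G
''  0  0  0  0  0  0  0  0
 G  0  0  1  1  1  1  1  1
 T  0  0  1  2  2  2  2  2
 G  0  0  1  2  2  2  2  3
 G  0  0  1  2  2  2  2  3
 G  0  0  1  2  2  2  2  3
 T  0  0  1  2  3  3  3  3

3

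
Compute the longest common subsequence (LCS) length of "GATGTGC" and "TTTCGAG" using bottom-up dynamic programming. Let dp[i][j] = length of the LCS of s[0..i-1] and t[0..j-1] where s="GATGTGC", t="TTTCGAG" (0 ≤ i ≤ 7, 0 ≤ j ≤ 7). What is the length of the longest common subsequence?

   ''  T  T  T  C  G  A  G
''  0  0  0  0  0  0  0  0
 G  0  0  0  0  0  1  1  1
 A  0  0  0  0  0  1  2  2
 T  0  1  1  1  1  1  2  2
 G  0  1  1  1  1  2  2  3
 T  0  1  2  2  2  2  2  3
 G  0  1  2  2  2  3  3  3
 C  0  1  2  2  3  3  3  3

3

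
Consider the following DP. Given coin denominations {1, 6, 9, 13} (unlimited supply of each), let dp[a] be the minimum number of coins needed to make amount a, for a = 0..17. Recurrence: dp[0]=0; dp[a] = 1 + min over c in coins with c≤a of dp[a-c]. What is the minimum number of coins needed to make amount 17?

4

 a  0  1  2  3  4  5  6  7  8  9 10 11 12 13 14 15 16 17
dp  0  1  2  3  4  5  1  2  3  1  2  3  2  1  2  2  3  4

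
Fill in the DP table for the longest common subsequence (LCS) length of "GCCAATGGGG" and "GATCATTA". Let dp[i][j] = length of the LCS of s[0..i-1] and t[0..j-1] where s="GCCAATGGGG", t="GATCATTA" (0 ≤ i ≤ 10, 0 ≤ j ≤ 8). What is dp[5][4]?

   ''  G  A  T  C  A  T  T  A
''  0  0  0  0  0  0  0  0  0
 G  0  1  1  1  1  1  1  1  1
 C  0  1  1  1  2  2  2  2  2
 C  0  1  1  1  2  2  2  2  2
 A  0  1  2  2  2  3  3  3  3
 A  0  1  2  2  2  3  3  3  4
 T  0  1  2  3  3  3  4  4  4
 G  0  1  2  3  3  3  4  4  4
 G  0  1  2  3  3  3  4  4  4
 G  0  1  2  3  3  3  4  4  4
 G  0  1  2  3  3  3  4  4  4

2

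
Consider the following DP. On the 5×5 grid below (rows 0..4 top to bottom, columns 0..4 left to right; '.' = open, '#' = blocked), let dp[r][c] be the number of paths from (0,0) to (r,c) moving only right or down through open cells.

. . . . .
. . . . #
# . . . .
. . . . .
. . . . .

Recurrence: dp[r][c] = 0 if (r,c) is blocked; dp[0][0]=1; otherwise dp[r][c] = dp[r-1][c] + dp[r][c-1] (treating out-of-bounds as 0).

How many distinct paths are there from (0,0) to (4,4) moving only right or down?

r\c   0   1   2   3   4
  0   1   1   1   1   1
  1   1   2   3   4   0
  2   0   2   5   9   9
  3   0   2   7  16  25
  4   0   2   9  25  50

50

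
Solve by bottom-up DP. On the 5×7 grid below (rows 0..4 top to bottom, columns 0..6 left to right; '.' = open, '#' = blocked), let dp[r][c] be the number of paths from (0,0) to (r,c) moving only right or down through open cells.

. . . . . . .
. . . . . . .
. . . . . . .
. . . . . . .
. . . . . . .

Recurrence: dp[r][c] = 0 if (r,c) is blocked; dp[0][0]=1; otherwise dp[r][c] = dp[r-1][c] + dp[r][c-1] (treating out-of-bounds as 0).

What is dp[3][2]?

r\c   0   1   2   3   4   5   6
  0   1   1   1   1   1   1   1
  1   1   2   3   4   5   6   7
  2   1   3   6  10  15  21  28
  3   1   4  10  20  35  56  84
  4   1   5  15  35  70 126 210

10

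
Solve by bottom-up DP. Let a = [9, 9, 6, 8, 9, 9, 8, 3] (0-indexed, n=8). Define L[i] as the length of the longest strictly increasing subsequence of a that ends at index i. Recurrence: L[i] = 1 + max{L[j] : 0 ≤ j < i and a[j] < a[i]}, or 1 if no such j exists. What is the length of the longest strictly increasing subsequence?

   i    0    1    2    3    4    5    6    7
a[i]    9    9    6    8    9    9    8    3
L[i]    1    1    1    2    3    3    2    1

3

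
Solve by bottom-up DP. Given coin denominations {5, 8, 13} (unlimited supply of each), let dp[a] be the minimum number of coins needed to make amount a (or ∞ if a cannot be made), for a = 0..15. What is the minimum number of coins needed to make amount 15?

 a  0  1  2  3  4  5  6  7  8  9 10 11 12 13 14 15
dp  0  -  -  -  -  1  -  -  1  -  2  -  -  1  -  3
(- denotes ∞ / unreachable)

3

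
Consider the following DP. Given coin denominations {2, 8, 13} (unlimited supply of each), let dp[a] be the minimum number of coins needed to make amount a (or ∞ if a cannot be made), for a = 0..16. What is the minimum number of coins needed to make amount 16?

2

 a  0  1  2  3  4  5  6  7  8  9 10 11 12 13 14 15 16
dp  0  -  1  -  2  -  3  -  1  -  2  -  3  1  4  2  2
(- denotes ∞ / unreachable)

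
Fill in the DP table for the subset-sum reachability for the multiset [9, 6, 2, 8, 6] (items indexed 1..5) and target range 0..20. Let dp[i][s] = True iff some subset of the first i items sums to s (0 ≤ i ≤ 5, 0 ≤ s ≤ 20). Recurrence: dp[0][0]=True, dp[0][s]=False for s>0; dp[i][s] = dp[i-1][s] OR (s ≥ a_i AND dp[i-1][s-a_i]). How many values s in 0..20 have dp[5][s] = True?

14

i\s   0   1   2   3   4   5   6   7   8   9  10  11  12  13  14  15  16  17  18  19  20
  0   T   F   F   F   F   F   F   F   F   F   F   F   F   F   F   F   F   F   F   F   F
  1   T   F   F   F   F   F   F   F   F   T   F   F   F   F   F   F   F   F   F   F   F
  2   T   F   F   F   F   F   T   F   F   T   F   F   F   F   F   T   F   F   F   F   F
  3   T   F   T   F   F   F   T   F   T   T   F   T   F   F   F   T   F   T   F   F   F
  4   T   F   T   F   F   F   T   F   T   T   T   T   F   F   T   T   T   T   F   T   F
  5   T   F   T   F   F   F   T   F   T   T   T   T   T   F   T   T   T   T   F   T   T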